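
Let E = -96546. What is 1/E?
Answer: -1/96546 ≈ -1.0358e-5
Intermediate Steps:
1/E = 1/(-96546) = -1/96546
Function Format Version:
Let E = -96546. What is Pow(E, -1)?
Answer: Rational(-1, 96546) ≈ -1.0358e-5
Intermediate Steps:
Pow(E, -1) = Pow(-96546, -1) = Rational(-1, 96546)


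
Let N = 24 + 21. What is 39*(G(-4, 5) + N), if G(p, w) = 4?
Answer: 1911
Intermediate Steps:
N = 45
39*(G(-4, 5) + N) = 39*(4 + 45) = 39*49 = 1911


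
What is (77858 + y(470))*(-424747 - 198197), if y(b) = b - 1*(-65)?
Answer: -48834448992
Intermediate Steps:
y(b) = 65 + b (y(b) = b + 65 = 65 + b)
(77858 + y(470))*(-424747 - 198197) = (77858 + (65 + 470))*(-424747 - 198197) = (77858 + 535)*(-622944) = 78393*(-622944) = -48834448992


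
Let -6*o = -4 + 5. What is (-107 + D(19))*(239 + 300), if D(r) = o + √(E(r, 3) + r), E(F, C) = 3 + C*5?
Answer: -346577/6 + 539*√37 ≈ -54484.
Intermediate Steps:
E(F, C) = 3 + 5*C
o = -⅙ (o = -(-4 + 5)/6 = -⅙*1 = -⅙ ≈ -0.16667)
D(r) = -⅙ + √(18 + r) (D(r) = -⅙ + √((3 + 5*3) + r) = -⅙ + √((3 + 15) + r) = -⅙ + √(18 + r))
(-107 + D(19))*(239 + 300) = (-107 + (-⅙ + √(18 + 19)))*(239 + 300) = (-107 + (-⅙ + √37))*539 = (-643/6 + √37)*539 = -346577/6 + 539*√37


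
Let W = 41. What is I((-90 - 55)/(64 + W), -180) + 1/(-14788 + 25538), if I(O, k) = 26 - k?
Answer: 2214501/10750 ≈ 206.00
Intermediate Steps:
I((-90 - 55)/(64 + W), -180) + 1/(-14788 + 25538) = (26 - 1*(-180)) + 1/(-14788 + 25538) = (26 + 180) + 1/10750 = 206 + 1/10750 = 2214501/10750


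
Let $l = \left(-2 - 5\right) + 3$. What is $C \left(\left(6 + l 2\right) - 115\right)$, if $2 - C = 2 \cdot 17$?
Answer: $3744$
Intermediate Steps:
$l = -4$ ($l = -7 + 3 = -4$)
$C = -32$ ($C = 2 - 2 \cdot 17 = 2 - 34 = -32$)
$C \left(\left(6 + l 2\right) - 115\right) = - 32 \left(\left(6 - 8\right) - 115\right) = - 32 \left(-2 - 115\right) = \left(-32\right) \left(-117\right) = 3744$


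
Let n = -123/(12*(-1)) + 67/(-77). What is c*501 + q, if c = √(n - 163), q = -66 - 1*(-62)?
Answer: -4 + 501*I*√3643255/154 ≈ -4.0 + 6209.6*I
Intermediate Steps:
q = -4 (q = -66 + 62 = -4)
n = 2889/308 (n = -123/(-12) + 67*(-1/77) = -123*(-1/12) - 67/77 = 41/4 - 67/77 = 2889/308 ≈ 9.3799)
c = I*√3643255/154 (c = √(2889/308 - 163) = √(-47315/308) = I*√3643255/154 ≈ 12.394*I)
c*501 + q = (I*√3643255/154)*501 - 4 = 501*I*√3643255/154 - 4 = -4 + 501*I*√3643255/154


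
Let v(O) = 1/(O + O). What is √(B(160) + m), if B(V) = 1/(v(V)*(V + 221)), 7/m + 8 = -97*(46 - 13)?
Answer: √1252232515977/1222629 ≈ 0.91527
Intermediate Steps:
m = -7/3209 (m = 7/(-8 - 97*(46 - 13)) = 7/(-8 - 97*33) = 7/(-8 - 3201) = 7/(-3209) = 7*(-1/3209) = -7/3209 ≈ -0.0021814)
v(O) = 1/(2*O)
B(V) = 2*V/(221 + V) (B(V) = 1/((1/(2*V))*(V + 221)) = 1/((1/(2*V))*(221 + V)) = 1/((221 + V)/(2*V)) = 2*V/(221 + V))
√(B(160) + m) = √(2*160/(221 + 160) - 7/3209) = √(2*160/381 - 7/3209) = √(2*160*(1/381) - 7/3209) = √(320/381 - 7/3209) = √(1024213/1222629) = √1252232515977/1222629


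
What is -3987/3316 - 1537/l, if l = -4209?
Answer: -11684591/13957044 ≈ -0.83718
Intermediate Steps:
-3987/3316 - 1537/l = -3987/3316 - 1537/(-4209) = -3987*1/3316 - 1537*(-1/4209) = -3987/3316 + 1537/4209 = -11684591/13957044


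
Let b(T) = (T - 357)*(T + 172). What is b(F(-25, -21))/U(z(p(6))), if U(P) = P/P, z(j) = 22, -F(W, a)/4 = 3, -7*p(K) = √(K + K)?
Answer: -59040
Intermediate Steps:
p(K) = -√2*√K/7 (p(K) = -√(K + K)/7 = -√2*√K/7)
F(W, a) = -12 (F(W, a) = -4*3 = -12)
b(T) = (-357 + T)*(172 + T)
U(P) = 1
b(F(-25, -21))/U(z(p(6))) = (-61404 + (-12)² - 185*(-12))/1 = (-61404 + 144 + 2220)*1 = -59040*1 = -59040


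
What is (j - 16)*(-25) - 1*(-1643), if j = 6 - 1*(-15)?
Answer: 1518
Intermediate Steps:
j = 21 (j = 6 + 15 = 21)
(j - 16)*(-25) - 1*(-1643) = (21 - 16)*(-25) - 1*(-1643) = 5*(-25) + 1643 = -125 + 1643 = 1518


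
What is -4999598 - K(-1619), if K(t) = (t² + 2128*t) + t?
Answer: -4173908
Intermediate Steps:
K(t) = t² + 2129*t
-4999598 - K(-1619) = -4999598 - (-1619)*(2129 - 1619) = -4999598 - (-1619)*510 = -4999598 - 1*(-825690) = -4999598 + 825690 = -4173908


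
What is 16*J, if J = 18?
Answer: 288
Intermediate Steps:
16*J = 16*18 = 288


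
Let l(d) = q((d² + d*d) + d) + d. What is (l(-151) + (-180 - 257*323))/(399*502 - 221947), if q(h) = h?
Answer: 37891/21649 ≈ 1.7502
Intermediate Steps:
l(d) = 2*d + 2*d² (l(d) = ((d² + d*d) + d) + d = ((d² + d²) + d) + d = (2*d² + d) + d = (d + 2*d²) + d = 2*d + 2*d²)
(l(-151) + (-180 - 257*323))/(399*502 - 221947) = (2*(-151)*(1 - 151) + (-180 - 257*323))/(399*502 - 221947) = (2*(-151)*(-150) + (-180 - 83011))/(200298 - 221947) = (45300 - 83191)/(-21649) = -37891*(-1/21649) = 37891/21649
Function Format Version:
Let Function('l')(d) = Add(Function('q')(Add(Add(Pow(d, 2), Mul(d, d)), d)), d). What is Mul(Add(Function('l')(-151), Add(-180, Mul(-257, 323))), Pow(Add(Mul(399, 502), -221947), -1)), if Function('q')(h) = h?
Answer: Rational(37891, 21649) ≈ 1.7502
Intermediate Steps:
Function('l')(d) = Add(Mul(2, d), Mul(2, Pow(d, 2))) (Function('l')(d) = Add(Add(Add(Pow(d, 2), Mul(d, d)), d), d) = Add(Add(Add(Pow(d, 2), Pow(d, 2)), d), d) = Add(Add(Mul(2, Pow(d, 2)), d), d) = Add(Add(d, Mul(2, Pow(d, 2))), d) = Add(Mul(2, d), Mul(2, Pow(d, 2))))
Mul(Add(Function('l')(-151), Add(-180, Mul(-257, 323))), Pow(Add(Mul(399, 502), -221947), -1)) = Mul(Add(Mul(2, -151, Add(1, -151)), Add(-180, Mul(-257, 323))), Pow(Add(Mul(399, 502), -221947), -1)) = Mul(Add(Mul(2, -151, -150), Add(-180, -83011)), Pow(Add(200298, -221947), -1)) = Mul(Add(45300, -83191), Pow(-21649, -1)) = Mul(-37891, Rational(-1, 21649)) = Rational(37891, 21649)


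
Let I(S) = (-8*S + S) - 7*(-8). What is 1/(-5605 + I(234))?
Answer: -1/7187 ≈ -0.00013914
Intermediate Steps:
I(S) = 56 - 7*S (I(S) = -7*S + 56 = 56 - 7*S)
1/(-5605 + I(234)) = 1/(-5605 + (56 - 7*234)) = 1/(-5605 + (56 - 1638)) = 1/(-5605 - 1582) = 1/(-7187) = -1/7187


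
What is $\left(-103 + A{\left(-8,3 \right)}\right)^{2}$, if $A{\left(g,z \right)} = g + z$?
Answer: $11664$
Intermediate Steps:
$\left(-103 + A{\left(-8,3 \right)}\right)^{2} = \left(-103 + \left(-8 + 3\right)\right)^{2} = \left(-103 - 5\right)^{2} = \left(-108\right)^{2} = 11664$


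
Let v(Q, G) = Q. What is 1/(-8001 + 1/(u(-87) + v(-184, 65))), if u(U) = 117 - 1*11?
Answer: -78/624079 ≈ -0.00012498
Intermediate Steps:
u(U) = 106 (u(U) = 117 - 11 = 106)
1/(-8001 + 1/(u(-87) + v(-184, 65))) = 1/(-8001 + 1/(106 - 184)) = 1/(-8001 + 1/(-78)) = 1/(-8001 - 1/78) = 1/(-624079/78) = -78/624079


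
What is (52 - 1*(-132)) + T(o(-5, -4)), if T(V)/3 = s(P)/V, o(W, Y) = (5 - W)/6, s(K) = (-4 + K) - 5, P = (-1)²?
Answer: 848/5 ≈ 169.60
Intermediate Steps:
P = 1
s(K) = -9 + K
o(W, Y) = ⅚ - W/6 (o(W, Y) = (5 - W)*(⅙) = ⅚ - W/6)
T(V) = -24/V (T(V) = 3*((-9 + 1)/V) = 3*(-8/V) = -24/V)
(52 - 1*(-132)) + T(o(-5, -4)) = (52 - 1*(-132)) - 24/(⅚ - ⅙*(-5)) = (52 + 132) - 24/(⅚ + ⅚) = 184 - 24/5/3 = 184 - 24*⅗ = 184 - 72/5 = 848/5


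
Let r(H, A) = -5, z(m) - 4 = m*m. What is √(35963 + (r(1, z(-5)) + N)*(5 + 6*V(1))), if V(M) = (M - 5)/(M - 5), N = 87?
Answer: √36865 ≈ 192.00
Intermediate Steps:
z(m) = 4 + m² (z(m) = 4 + m*m = 4 + m²)
V(M) = 1 (V(M) = (-5 + M)/(-5 + M) = 1)
√(35963 + (r(1, z(-5)) + N)*(5 + 6*V(1))) = √(35963 + (-5 + 87)*(5 + 6*1)) = √(35963 + 82*(5 + 6)) = √(35963 + 82*11) = √(35963 + 902) = √36865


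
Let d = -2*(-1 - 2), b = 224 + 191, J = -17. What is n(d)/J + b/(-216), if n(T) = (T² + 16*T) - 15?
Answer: -32327/3672 ≈ -8.8036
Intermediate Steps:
b = 415
d = 6 (d = -2*(-3) = 6)
n(T) = -15 + T² + 16*T
n(d)/J + b/(-216) = (-15 + 6² + 16*6)/(-17) + 415/(-216) = (-15 + 36 + 96)*(-1/17) + 415*(-1/216) = 117*(-1/17) - 415/216 = -117/17 - 415/216 = -32327/3672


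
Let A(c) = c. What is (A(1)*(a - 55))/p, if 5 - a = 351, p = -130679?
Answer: 401/130679 ≈ 0.0030686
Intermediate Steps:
a = -346 (a = 5 - 1*351 = 5 - 351 = -346)
(A(1)*(a - 55))/p = (1*(-346 - 55))/(-130679) = (1*(-401))*(-1/130679) = -401*(-1/130679) = 401/130679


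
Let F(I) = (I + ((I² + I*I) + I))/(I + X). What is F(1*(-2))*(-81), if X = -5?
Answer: 324/7 ≈ 46.286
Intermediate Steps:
F(I) = (2*I + 2*I²)/(-5 + I) (F(I) = (I + ((I² + I*I) + I))/(I - 5) = (I + ((I² + I²) + I))/(-5 + I) = (I + (2*I² + I))/(-5 + I) = (I + (I + 2*I²))/(-5 + I) = (2*I + 2*I²)/(-5 + I))
F(1*(-2))*(-81) = (2*(1*(-2))*(1 + 1*(-2))/(-5 + 1*(-2)))*(-81) = (2*(-2)*(1 - 2)/(-5 - 2))*(-81) = (2*(-2)*(-1)/(-7))*(-81) = (2*(-2)*(-⅐)*(-1))*(-81) = -4/7*(-81) = 324/7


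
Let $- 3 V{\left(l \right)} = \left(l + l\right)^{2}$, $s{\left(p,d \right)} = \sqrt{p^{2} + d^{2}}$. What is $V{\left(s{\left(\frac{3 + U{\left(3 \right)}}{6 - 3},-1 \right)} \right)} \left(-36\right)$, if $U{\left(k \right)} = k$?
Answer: $240$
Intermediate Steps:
$s{\left(p,d \right)} = \sqrt{d^{2} + p^{2}}$
$V{\left(l \right)} = - \frac{4 l^{2}}{3}$ ($V{\left(l \right)} = - \frac{\left(l + l\right)^{2}}{3} = - \frac{\left(2 l\right)^{2}}{3} = - \frac{4 l^{2}}{3}$)
$V{\left(s{\left(\frac{3 + U{\left(3 \right)}}{6 - 3},-1 \right)} \right)} \left(-36\right) = - \frac{4 \left(\sqrt{\left(-1\right)^{2} + \left(\frac{3 + 3}{6 - 3}\right)^{2}}\right)^{2}}{3} \left(-36\right) = - \frac{4 \left(\sqrt{1 + \left(\frac{6}{3}\right)^{2}}\right)^{2}}{3} \left(-36\right) = - \frac{4 \left(\sqrt{1 + \left(6 \cdot \frac{1}{3}\right)^{2}}\right)^{2}}{3} \left(-36\right) = - \frac{4 \left(\sqrt{1 + 2^{2}}\right)^{2}}{3} \left(-36\right) = - \frac{4 \left(\sqrt{1 + 4}\right)^{2}}{3} \left(-36\right) = - \frac{4 \left(\sqrt{5}\right)^{2}}{3} \left(-36\right) = \left(- \frac{4}{3}\right) 5 \left(-36\right) = \left(- \frac{20}{3}\right) \left(-36\right) = 240$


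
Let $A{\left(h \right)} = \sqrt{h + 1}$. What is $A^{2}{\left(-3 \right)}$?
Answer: $-2$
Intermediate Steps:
$A{\left(h \right)} = \sqrt{1 + h}$
$A^{2}{\left(-3 \right)} = \left(\sqrt{1 - 3}\right)^{2} = \left(\sqrt{-2}\right)^{2} = \left(i \sqrt{2}\right)^{2} = -2$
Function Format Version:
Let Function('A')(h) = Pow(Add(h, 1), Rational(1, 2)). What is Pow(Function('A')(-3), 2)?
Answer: -2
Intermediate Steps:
Function('A')(h) = Pow(Add(1, h), Rational(1, 2))
Pow(Function('A')(-3), 2) = Pow(Pow(Add(1, -3), Rational(1, 2)), 2) = Pow(Pow(-2, Rational(1, 2)), 2) = Pow(Mul(I, Pow(2, Rational(1, 2))), 2) = -2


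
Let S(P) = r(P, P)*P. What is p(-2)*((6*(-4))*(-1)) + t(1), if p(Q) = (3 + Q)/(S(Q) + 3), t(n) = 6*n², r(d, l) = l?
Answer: 66/7 ≈ 9.4286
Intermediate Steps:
S(P) = P² (S(P) = P*P = P²)
p(Q) = (3 + Q)/(3 + Q²) (p(Q) = (3 + Q)/(Q² + 3) = (3 + Q)/(3 + Q²))
p(-2)*((6*(-4))*(-1)) + t(1) = ((3 - 2)/(3 + (-2)²))*((6*(-4))*(-1)) + 6*1² = (1/(3 + 4))*(-24*(-1)) + 6*1 = (1/7)*24 + 6 = ((⅐)*1)*24 + 6 = (⅐)*24 + 6 = 24/7 + 6 = 66/7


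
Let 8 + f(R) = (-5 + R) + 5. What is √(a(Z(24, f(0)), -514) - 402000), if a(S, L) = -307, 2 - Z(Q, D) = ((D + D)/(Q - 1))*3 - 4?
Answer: I*√402307 ≈ 634.28*I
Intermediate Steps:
f(R) = -8 + R (f(R) = -8 + ((-5 + R) + 5) = -8 + R)
Z(Q, D) = 6 - 6*D/(-1 + Q) (Z(Q, D) = 2 - (((D + D)/(Q - 1))*3 - 4) = 2 - (((2*D)/(-1 + Q))*3 - 4) = 2 - ((2*D/(-1 + Q))*3 - 4) = 2 - (6*D/(-1 + Q) - 4) = 2 - (-4 + 6*D/(-1 + Q)) = 2 + (4 - 6*D/(-1 + Q)) = 6 - 6*D/(-1 + Q))
√(a(Z(24, f(0)), -514) - 402000) = √(-307 - 402000) = √(-402307) = I*√402307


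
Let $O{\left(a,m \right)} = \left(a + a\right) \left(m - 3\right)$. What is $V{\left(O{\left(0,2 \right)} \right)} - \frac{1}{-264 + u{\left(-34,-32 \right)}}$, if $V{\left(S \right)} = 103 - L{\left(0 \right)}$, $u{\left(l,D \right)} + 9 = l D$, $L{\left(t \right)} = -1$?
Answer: $\frac{84759}{815} \approx 104.0$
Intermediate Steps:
$O{\left(a,m \right)} = 2 a \left(-3 + m\right)$
$u{\left(l,D \right)} = -9 + D l$ ($u{\left(l,D \right)} = -9 + l D = -9 + D l$)
$V{\left(S \right)} = 104$ ($V{\left(S \right)} = 103 - -1 = 103 + 1 = 104$)
$V{\left(O{\left(0,2 \right)} \right)} - \frac{1}{-264 + u{\left(-34,-32 \right)}} = 104 - \frac{1}{-264 - -1079} = 104 - \frac{1}{-264 + \left(-9 + 1088\right)} = 104 - \frac{1}{-264 + 1079} = 104 - \frac{1}{815} = \frac{84759}{815}$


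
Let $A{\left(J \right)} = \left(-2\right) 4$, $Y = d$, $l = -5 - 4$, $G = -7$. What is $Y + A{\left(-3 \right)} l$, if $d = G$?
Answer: $65$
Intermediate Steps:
$d = -7$
$l = -9$
$Y = -7$
$A{\left(J \right)} = -8$
$Y + A{\left(-3 \right)} l = -7 - -72 = -7 + 72 = 65$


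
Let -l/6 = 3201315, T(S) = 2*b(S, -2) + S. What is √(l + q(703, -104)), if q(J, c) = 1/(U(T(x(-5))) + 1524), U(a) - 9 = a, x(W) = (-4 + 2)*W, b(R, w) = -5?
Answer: I*√45140251000677/1533 ≈ 4382.7*I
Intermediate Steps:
x(W) = -2*W
T(S) = -10 + S (T(S) = 2*(-5) + S = -10 + S)
U(a) = 9 + a
q(J, c) = 1/1533 (q(J, c) = 1/((9 + (-10 - 2*(-5))) + 1524) = 1/((9 + (-10 + 10)) + 1524) = 1/((9 + 0) + 1524) = 1/(9 + 1524) = 1/1533)
l = -19207890 (l = -6*3201315 = -19207890)
√(l + q(703, -104)) = √(-19207890 + 1/1533) = √(-29445695369/1533) = I*√45140251000677/1533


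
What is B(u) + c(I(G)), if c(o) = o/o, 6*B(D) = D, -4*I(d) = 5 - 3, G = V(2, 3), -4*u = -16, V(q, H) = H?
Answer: 5/3 ≈ 1.6667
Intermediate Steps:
u = 4 (u = -¼*(-16) = 4)
G = 3
I(d) = -½ (I(d) = -(5 - 3)/4 = -¼*2 = -½)
B(D) = D/6
c(o) = 1
B(u) + c(I(G)) = (⅙)*4 + 1 = ⅔ + 1 = 5/3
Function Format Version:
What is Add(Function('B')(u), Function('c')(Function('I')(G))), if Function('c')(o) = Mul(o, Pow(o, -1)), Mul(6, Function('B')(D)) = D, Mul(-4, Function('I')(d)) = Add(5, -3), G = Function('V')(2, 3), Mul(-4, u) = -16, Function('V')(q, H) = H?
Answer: Rational(5, 3) ≈ 1.6667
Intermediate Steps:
u = 4 (u = Mul(Rational(-1, 4), -16) = 4)
G = 3
Function('I')(d) = Rational(-1, 2) (Function('I')(d) = Mul(Rational(-1, 4), Add(5, -3)) = Mul(Rational(-1, 4), 2) = Rational(-1, 2))
Function('B')(D) = Mul(Rational(1, 6), D)
Function('c')(o) = 1
Add(Function('B')(u), Function('c')(Function('I')(G))) = Add(Mul(Rational(1, 6), 4), 1) = Add(Rational(2, 3), 1) = Rational(5, 3)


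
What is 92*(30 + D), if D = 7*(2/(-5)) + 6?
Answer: 15272/5 ≈ 3054.4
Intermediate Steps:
D = 16/5 (D = 7*(2*(-⅕)) + 6 = 7*(-⅖) + 6 = -14/5 + 6 = 16/5 ≈ 3.2000)
92*(30 + D) = 92*(30 + 16/5) = 92*(166/5) = 15272/5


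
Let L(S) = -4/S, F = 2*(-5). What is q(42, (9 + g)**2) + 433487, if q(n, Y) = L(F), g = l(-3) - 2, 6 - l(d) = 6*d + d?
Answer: 2167437/5 ≈ 4.3349e+5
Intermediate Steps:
l(d) = 6 - 7*d (l(d) = 6 - (6*d + d) = 6 - 7*d)
g = 25 (g = (6 - 7*(-3)) - 2 = (6 + 21) - 2 = 27 - 2 = 25)
F = -10
q(n, Y) = 2/5 (q(n, Y) = -4/(-10) = -4*(-1/10) = 2/5)
q(42, (9 + g)**2) + 433487 = 2/5 + 433487 = 2167437/5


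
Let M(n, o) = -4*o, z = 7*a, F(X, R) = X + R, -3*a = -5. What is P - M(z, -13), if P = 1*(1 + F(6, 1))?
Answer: -44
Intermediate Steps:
a = 5/3 (a = -1/3*(-5) = 5/3 ≈ 1.6667)
F(X, R) = R + X
z = 35/3 (z = 7*(5/3) = 35/3 ≈ 11.667)
P = 8 (P = 1*(1 + (1 + 6)) = 1*(1 + 7) = 1*8 = 8)
P - M(z, -13) = 8 - (-4)*(-13) = 8 - 1*52 = 8 - 52 = -44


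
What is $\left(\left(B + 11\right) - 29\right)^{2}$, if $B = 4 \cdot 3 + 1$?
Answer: $25$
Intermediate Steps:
$B = 13$ ($B = 12 + 1 = 13$)
$\left(\left(B + 11\right) - 29\right)^{2} = \left(\left(13 + 11\right) - 29\right)^{2} = \left(24 - 29\right)^{2} = \left(-5\right)^{2} = 25$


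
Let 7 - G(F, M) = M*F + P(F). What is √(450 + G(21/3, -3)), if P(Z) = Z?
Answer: √471 ≈ 21.703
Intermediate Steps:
G(F, M) = 7 - F - F*M (G(F, M) = 7 - (M*F + F) = 7 - (F*M + F) = 7 - (F + F*M) = 7 + (-F - F*M) = 7 - F - F*M)
√(450 + G(21/3, -3)) = √(450 + (7 - 21/3 - 1*21/3*(-3))) = √(450 + (7 - 21/3 - 1*21*(⅓)*(-3))) = √(450 + (7 - 1*7 - 1*7*(-3))) = √(450 + (7 - 7 + 21)) = √(450 + 21) = √471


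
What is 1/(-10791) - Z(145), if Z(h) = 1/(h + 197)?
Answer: -1237/410058 ≈ -0.0030166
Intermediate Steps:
Z(h) = 1/(197 + h)
1/(-10791) - Z(145) = 1/(-10791) - 1/(197 + 145) = -1/10791 - 1/342 = -1237/410058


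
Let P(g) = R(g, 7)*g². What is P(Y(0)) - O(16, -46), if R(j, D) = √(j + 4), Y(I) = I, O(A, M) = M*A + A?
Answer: 720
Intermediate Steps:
O(A, M) = A + A*M (O(A, M) = A*M + A = A + A*M)
R(j, D) = √(4 + j)
P(g) = g²*√(4 + g) (P(g) = √(4 + g)*g² = g²*√(4 + g))
P(Y(0)) - O(16, -46) = 0²*√(4 + 0) - 16*(1 - 46) = 0*√4 - 16*(-45) = 0*2 - 1*(-720) = 0 + 720 = 720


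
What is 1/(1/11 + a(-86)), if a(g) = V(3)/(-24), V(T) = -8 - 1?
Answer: 88/41 ≈ 2.1463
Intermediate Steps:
V(T) = -9
a(g) = 3/8 (a(g) = -9/(-24) = -9*(-1/24) = 3/8)
1/(1/11 + a(-86)) = 1/(1/11 + 3/8) = 1/(41/88) = 88/41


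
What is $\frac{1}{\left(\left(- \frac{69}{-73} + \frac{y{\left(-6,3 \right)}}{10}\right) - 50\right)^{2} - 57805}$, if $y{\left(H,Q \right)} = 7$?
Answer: $- \frac{532900}{29558265099} \approx -1.8029 \cdot 10^{-5}$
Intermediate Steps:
$\frac{1}{\left(\left(- \frac{69}{-73} + \frac{y{\left(-6,3 \right)}}{10}\right) - 50\right)^{2} - 57805} = \frac{1}{\left(\left(- \frac{69}{-73} + \frac{7}{10}\right) - 50\right)^{2} - 57805} = \frac{1}{\left(\left(\left(-69\right) \left(- \frac{1}{73}\right) + 7 \cdot \frac{1}{10}\right) - 50\right)^{2} - 57805} = \frac{1}{\left(\left(\frac{69}{73} + \frac{7}{10}\right) - 50\right)^{2} - 57805} = \frac{1}{\left(\frac{1201}{730} - 50\right)^{2} - 57805} = \frac{1}{\left(- \frac{35299}{730}\right)^{2} - 57805} = \frac{1}{\frac{1246019401}{532900} - 57805} = \frac{1}{- \frac{29558265099}{532900}} = - \frac{532900}{29558265099}$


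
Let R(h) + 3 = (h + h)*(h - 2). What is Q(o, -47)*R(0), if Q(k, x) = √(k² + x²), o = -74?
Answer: -3*√7685 ≈ -262.99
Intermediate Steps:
R(h) = -3 + 2*h*(-2 + h) (R(h) = -3 + (h + h)*(h - 2) = -3 + (2*h)*(-2 + h) = -3 + 2*h*(-2 + h))
Q(o, -47)*R(0) = √((-74)² + (-47)²)*(-3 - 4*0 + 2*0²) = √(5476 + 2209)*(-3 + 0 + 2*0) = √7685*(-3 + 0 + 0) = √7685*(-3) = -3*√7685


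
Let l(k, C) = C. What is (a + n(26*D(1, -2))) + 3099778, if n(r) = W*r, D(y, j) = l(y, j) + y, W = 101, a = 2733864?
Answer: 5831016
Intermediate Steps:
D(y, j) = j + y
n(r) = 101*r
(a + n(26*D(1, -2))) + 3099778 = (2733864 + 101*(26*(-2 + 1))) + 3099778 = (2733864 + 101*(26*(-1))) + 3099778 = (2733864 + 101*(-26)) + 3099778 = (2733864 - 2626) + 3099778 = 2731238 + 3099778 = 5831016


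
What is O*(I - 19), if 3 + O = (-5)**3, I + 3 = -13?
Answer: 4480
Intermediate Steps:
I = -16 (I = -3 - 13 = -16)
O = -128 (O = -3 + (-5)**3 = -3 - 125 = -128)
O*(I - 19) = -128*(-16 - 19) = -128*(-35) = 4480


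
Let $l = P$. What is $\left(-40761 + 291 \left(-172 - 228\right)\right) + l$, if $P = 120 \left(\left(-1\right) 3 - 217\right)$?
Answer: $-183561$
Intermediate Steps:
$P = -26400$ ($P = 120 \left(-3 - 217\right) = 120 \left(-220\right) = -26400$)
$l = -26400$
$\left(-40761 + 291 \left(-172 - 228\right)\right) + l = \left(-40761 + 291 \left(-172 - 228\right)\right) - 26400 = \left(-40761 + 291 \left(-400\right)\right) - 26400 = \left(-40761 - 116400\right) - 26400 = -157161 - 26400 = -183561$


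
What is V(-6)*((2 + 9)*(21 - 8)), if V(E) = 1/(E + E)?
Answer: -143/12 ≈ -11.917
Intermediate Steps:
V(E) = 1/(2*E)
V(-6)*((2 + 9)*(21 - 8)) = ((½)/(-6))*((2 + 9)*(21 - 8)) = ((½)*(-⅙))*(11*13) = -1/12*143 = -143/12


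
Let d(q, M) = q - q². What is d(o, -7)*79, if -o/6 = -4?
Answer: -43608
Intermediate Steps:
o = 24 (o = -6*(-4) = 24)
d(o, -7)*79 = (24*(1 - 1*24))*79 = (24*(1 - 24))*79 = (24*(-23))*79 = -552*79 = -43608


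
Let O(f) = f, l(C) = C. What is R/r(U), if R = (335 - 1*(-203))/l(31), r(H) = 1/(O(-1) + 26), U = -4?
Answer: 13450/31 ≈ 433.87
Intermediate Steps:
r(H) = 1/25 (r(H) = 1/(-1 + 26) = 1/25)
R = 538/31 (R = (335 - 1*(-203))/31 = (335 + 203)*(1/31) = 538*(1/31) = 538/31 ≈ 17.355)
R/r(U) = 538/(31*(1/25)) = (538/31)*25 = 13450/31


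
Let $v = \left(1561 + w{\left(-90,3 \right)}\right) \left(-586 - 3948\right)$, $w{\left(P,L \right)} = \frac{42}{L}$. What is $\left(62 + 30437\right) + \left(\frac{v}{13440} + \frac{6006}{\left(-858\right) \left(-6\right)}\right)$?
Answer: $\frac{5754017}{192} \approx 29969.0$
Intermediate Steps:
$v = -7141050$ ($v = \left(1561 + \frac{42}{3}\right) \left(-586 - 3948\right) = \left(1561 + 42 \cdot \frac{1}{3}\right) \left(-4534\right) = \left(1561 + 14\right) \left(-4534\right) = 1575 \left(-4534\right) = -7141050$)
$\left(62 + 30437\right) + \left(\frac{v}{13440} + \frac{6006}{\left(-858\right) \left(-6\right)}\right) = \left(62 + 30437\right) + \left(- \frac{7141050}{13440} + \frac{6006}{\left(-858\right) \left(-6\right)}\right) = 30499 + \left(\left(-7141050\right) \frac{1}{13440} + \frac{6006}{5148}\right) = 30499 + \left(- \frac{34005}{64} + 6006 \cdot \frac{1}{5148}\right) = 30499 + \left(- \frac{34005}{64} + \frac{7}{6}\right) = 30499 - \frac{101791}{192} = \frac{5754017}{192}$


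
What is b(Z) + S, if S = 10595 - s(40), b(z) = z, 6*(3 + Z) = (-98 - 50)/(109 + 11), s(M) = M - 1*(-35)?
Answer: 1893023/180 ≈ 10517.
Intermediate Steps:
s(M) = 35 + M (s(M) = M + 35 = 35 + M)
Z = -577/180 (Z = -3 + ((-98 - 50)/(109 + 11))/6 = -3 + (-148/120)/6 = -3 + (-148*1/120)/6 = -3 + (1/6)*(-37/30) = -3 - 37/180 = -577/180 ≈ -3.2056)
S = 10520 (S = 10595 - (35 + 40) = 10595 - 1*75 = 10595 - 75 = 10520)
b(Z) + S = -577/180 + 10520 = 1893023/180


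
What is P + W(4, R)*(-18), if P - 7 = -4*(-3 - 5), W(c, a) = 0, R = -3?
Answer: 39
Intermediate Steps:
P = 39 (P = 7 - 4*(-3 - 5) = 7 - 4*(-8) = 7 + 32 = 39)
P + W(4, R)*(-18) = 39 + 0*(-18) = 39 + 0 = 39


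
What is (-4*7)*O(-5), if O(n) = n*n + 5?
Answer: -840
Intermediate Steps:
O(n) = 5 + n² (O(n) = n² + 5 = 5 + n²)
(-4*7)*O(-5) = (-4*7)*(5 + (-5)²) = -28*(5 + 25) = -28*30 = -840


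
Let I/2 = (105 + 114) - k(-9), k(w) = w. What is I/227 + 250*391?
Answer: 22189706/227 ≈ 97752.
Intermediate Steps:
I = 456 (I = 2*((105 + 114) - 1*(-9)) = 2*(219 + 9) = 2*228 = 456)
I/227 + 250*391 = 456/227 + 250*391 = 456*(1/227) + 97750 = 456/227 + 97750 = 22189706/227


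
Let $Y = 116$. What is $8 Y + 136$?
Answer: $1064$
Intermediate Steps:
$8 Y + 136 = 8 \cdot 116 + 136 = 928 + 136 = 1064$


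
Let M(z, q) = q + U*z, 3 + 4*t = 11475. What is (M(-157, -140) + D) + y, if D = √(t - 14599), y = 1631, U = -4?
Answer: 2119 + I*√11731 ≈ 2119.0 + 108.31*I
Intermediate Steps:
t = 2868 (t = -¾ + (¼)*11475 = -¾ + 11475/4 = 2868)
M(z, q) = q - 4*z
D = I*√11731 (D = √(2868 - 14599) = √(-11731) = I*√11731 ≈ 108.31*I)
(M(-157, -140) + D) + y = ((-140 - 4*(-157)) + I*√11731) + 1631 = ((-140 + 628) + I*√11731) + 1631 = (488 + I*√11731) + 1631 = 2119 + I*√11731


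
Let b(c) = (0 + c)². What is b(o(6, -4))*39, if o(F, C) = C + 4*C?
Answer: 15600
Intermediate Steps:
o(F, C) = 5*C
b(c) = c²
b(o(6, -4))*39 = (5*(-4))²*39 = (-20)²*39 = 400*39 = 15600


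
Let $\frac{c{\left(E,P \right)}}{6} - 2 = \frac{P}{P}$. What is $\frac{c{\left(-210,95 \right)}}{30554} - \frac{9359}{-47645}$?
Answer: $\frac{143406248}{727872665} \approx 0.19702$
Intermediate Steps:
$c{\left(E,P \right)} = 18$ ($c{\left(E,P \right)} = 12 + 6 \frac{P}{P} = 12 + 6 \cdot 1 = 12 + 6 = 18$)
$\frac{c{\left(-210,95 \right)}}{30554} - \frac{9359}{-47645} = \frac{18}{30554} - \frac{9359}{-47645} = 18 \cdot \frac{1}{30554} - - \frac{9359}{47645} = \frac{9}{15277} + \frac{9359}{47645} = \frac{143406248}{727872665}$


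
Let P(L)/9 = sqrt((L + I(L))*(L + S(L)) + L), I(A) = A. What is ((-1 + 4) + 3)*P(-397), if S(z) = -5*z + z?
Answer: 54*I*sqrt(946051) ≈ 52523.0*I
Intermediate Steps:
S(z) = -4*z
P(L) = 9*sqrt(L - 6*L**2) (P(L) = 9*sqrt((L + L)*(L - 4*L) + L) = 9*sqrt((2*L)*(-3*L) + L) = 9*sqrt(-6*L**2 + L) = 9*sqrt(L - 6*L**2))
((-1 + 4) + 3)*P(-397) = ((-1 + 4) + 3)*(9*sqrt(-397*(1 - 6*(-397)))) = (3 + 3)*(9*sqrt(-397*(1 + 2382))) = 6*(9*sqrt(-397*2383)) = 6*(9*sqrt(-946051)) = 6*(9*(I*sqrt(946051))) = 6*(9*I*sqrt(946051)) = 54*I*sqrt(946051)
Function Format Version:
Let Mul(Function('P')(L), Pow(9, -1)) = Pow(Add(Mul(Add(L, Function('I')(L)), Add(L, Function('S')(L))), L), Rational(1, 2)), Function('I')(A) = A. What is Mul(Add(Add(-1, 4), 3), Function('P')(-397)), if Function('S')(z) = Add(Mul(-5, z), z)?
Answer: Mul(54, I, Pow(946051, Rational(1, 2))) ≈ Mul(52523., I)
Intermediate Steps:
Function('S')(z) = Mul(-4, z)
Function('P')(L) = Mul(9, Pow(Add(L, Mul(-6, Pow(L, 2))), Rational(1, 2))) (Function('P')(L) = Mul(9, Pow(Add(Mul(Add(L, L), Add(L, Mul(-4, L))), L), Rational(1, 2))) = Mul(9, Pow(Add(Mul(Mul(2, L), Mul(-3, L)), L), Rational(1, 2))) = Mul(9, Pow(Add(Mul(-6, Pow(L, 2)), L), Rational(1, 2))) = Mul(9, Pow(Add(L, Mul(-6, Pow(L, 2))), Rational(1, 2))))
Mul(Add(Add(-1, 4), 3), Function('P')(-397)) = Mul(Add(Add(-1, 4), 3), Mul(9, Pow(Mul(-397, Add(1, Mul(-6, -397))), Rational(1, 2)))) = Mul(Add(3, 3), Mul(9, Pow(Mul(-397, Add(1, 2382)), Rational(1, 2)))) = Mul(6, Mul(9, Pow(Mul(-397, 2383), Rational(1, 2)))) = Mul(6, Mul(9, Pow(-946051, Rational(1, 2)))) = Mul(6, Mul(9, Mul(I, Pow(946051, Rational(1, 2))))) = Mul(6, Mul(9, I, Pow(946051, Rational(1, 2)))) = Mul(54, I, Pow(946051, Rational(1, 2)))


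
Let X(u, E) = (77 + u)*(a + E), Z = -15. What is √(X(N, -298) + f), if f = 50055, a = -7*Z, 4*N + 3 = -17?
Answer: √36159 ≈ 190.16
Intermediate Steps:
N = -5 (N = -¾ + (¼)*(-17) = -¾ - 17/4 = -5)
a = 105 (a = -7*(-15) = 105)
X(u, E) = (77 + u)*(105 + E)
√(X(N, -298) + f) = √((8085 + 77*(-298) + 105*(-5) - 298*(-5)) + 50055) = √((8085 - 22946 - 525 + 1490) + 50055) = √(-13896 + 50055) = √36159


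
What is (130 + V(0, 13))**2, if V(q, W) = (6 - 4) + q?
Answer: 17424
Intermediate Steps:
V(q, W) = 2 + q
(130 + V(0, 13))**2 = (130 + (2 + 0))**2 = (130 + 2)**2 = 132**2 = 17424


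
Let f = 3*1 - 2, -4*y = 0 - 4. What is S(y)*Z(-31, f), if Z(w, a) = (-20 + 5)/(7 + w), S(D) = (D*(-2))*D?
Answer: -5/4 ≈ -1.2500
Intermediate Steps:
y = 1 (y = -(0 - 4)/4 = -1/4*(-4) = 1)
f = 1 (f = 3 - 2 = 1)
S(D) = -2*D**2 (S(D) = (-2*D)*D = -2*D**2)
Z(w, a) = -15/(7 + w)
S(y)*Z(-31, f) = (-2*1**2)*(-15/(7 - 31)) = (-2*1)*(-15/(-24)) = -(-30)*(-1)/24 = -2*5/8 = -5/4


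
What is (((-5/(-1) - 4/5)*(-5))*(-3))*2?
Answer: 126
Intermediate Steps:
(((-5/(-1) - 4/5)*(-5))*(-3))*2 = (((-5*(-1) - 4*⅕)*(-5))*(-3))*2 = (((5 - ⅘)*(-5))*(-3))*2 = (((21/5)*(-5))*(-3))*2 = -21*(-3)*2 = 63*2 = 126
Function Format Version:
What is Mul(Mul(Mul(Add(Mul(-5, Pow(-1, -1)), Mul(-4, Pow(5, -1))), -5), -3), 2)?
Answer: 126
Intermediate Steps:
Mul(Mul(Mul(Add(Mul(-5, Pow(-1, -1)), Mul(-4, Pow(5, -1))), -5), -3), 2) = Mul(Mul(Mul(Add(Mul(-5, -1), Mul(-4, Rational(1, 5))), -5), -3), 2) = Mul(Mul(Mul(Add(5, Rational(-4, 5)), -5), -3), 2) = Mul(Mul(Mul(Rational(21, 5), -5), -3), 2) = Mul(Mul(-21, -3), 2) = Mul(63, 2) = 126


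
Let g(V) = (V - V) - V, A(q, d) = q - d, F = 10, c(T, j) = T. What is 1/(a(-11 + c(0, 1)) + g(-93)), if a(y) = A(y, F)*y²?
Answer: -1/2448 ≈ -0.00040850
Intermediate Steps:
a(y) = y²*(-10 + y) (a(y) = (y - 1*10)*y² = (y - 10)*y² = (-10 + y)*y² = y²*(-10 + y))
g(V) = -V (g(V) = 0 - V = -V)
1/(a(-11 + c(0, 1)) + g(-93)) = 1/((-11 + 0)²*(-10 + (-11 + 0)) - 1*(-93)) = 1/((-11)²*(-10 - 11) + 93) = 1/(121*(-21) + 93) = 1/(-2541 + 93) = 1/(-2448) = -1/2448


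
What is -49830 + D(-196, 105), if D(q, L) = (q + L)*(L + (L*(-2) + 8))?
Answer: -41003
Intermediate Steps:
D(q, L) = (8 - L)*(L + q) (D(q, L) = (L + q)*(L + (-2*L + 8)) = (L + q)*(L + (8 - 2*L)) = (L + q)*(8 - L) = (8 - L)*(L + q))
-49830 + D(-196, 105) = -49830 + (-1*105**2 + 8*105 + 8*(-196) - 1*105*(-196)) = -49830 + (-1*11025 + 840 - 1568 + 20580) = -49830 + (-11025 + 840 - 1568 + 20580) = -49830 + 8827 = -41003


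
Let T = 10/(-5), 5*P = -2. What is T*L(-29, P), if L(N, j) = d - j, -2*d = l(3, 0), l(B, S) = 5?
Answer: 21/5 ≈ 4.2000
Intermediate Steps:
P = -⅖ (P = (⅕)*(-2) = -⅖ ≈ -0.40000)
d = -5/2 (d = -½*5 = -5/2 ≈ -2.5000)
L(N, j) = -5/2 - j
T = -2 (T = 10*(-⅕) = -2)
T*L(-29, P) = -2*(-5/2 - 1*(-⅖)) = -2*(-5/2 + ⅖) = -2*(-21/10) = 21/5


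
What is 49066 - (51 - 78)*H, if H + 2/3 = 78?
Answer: 51154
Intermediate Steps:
H = 232/3 (H = -⅔ + 78 = 232/3 ≈ 77.333)
49066 - (51 - 78)*H = 49066 - (51 - 78)*232/3 = 49066 - (-27)*232/3 = 49066 - 1*(-2088) = 49066 + 2088 = 51154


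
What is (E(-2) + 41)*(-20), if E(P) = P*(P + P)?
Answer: -980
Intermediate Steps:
E(P) = 2*P² (E(P) = P*(2*P) = 2*P²)
(E(-2) + 41)*(-20) = (2*(-2)² + 41)*(-20) = (2*4 + 41)*(-20) = (8 + 41)*(-20) = 49*(-20) = -980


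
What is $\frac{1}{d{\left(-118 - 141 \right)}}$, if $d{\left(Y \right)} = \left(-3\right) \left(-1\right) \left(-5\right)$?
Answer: $- \frac{1}{15} \approx -0.066667$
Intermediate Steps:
$d{\left(Y \right)} = -15$ ($d{\left(Y \right)} = 3 \left(-5\right) = -15$)
$\frac{1}{d{\left(-118 - 141 \right)}} = \frac{1}{-15} = - \frac{1}{15}$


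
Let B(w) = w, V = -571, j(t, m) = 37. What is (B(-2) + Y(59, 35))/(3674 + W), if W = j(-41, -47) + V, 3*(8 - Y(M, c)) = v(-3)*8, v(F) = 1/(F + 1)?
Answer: 11/4710 ≈ 0.0023355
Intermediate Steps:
v(F) = 1/(1 + F)
Y(M, c) = 28/3 (Y(M, c) = 8 - 8/(3*(1 - 3)) = 8 - 8/(3*(-2)) = 8 - (-1)*8/6 = 8 - ⅓*(-4) = 8 + 4/3 = 28/3)
W = -534 (W = 37 - 571 = -534)
(B(-2) + Y(59, 35))/(3674 + W) = (-2 + 28/3)/(3674 - 534) = (22/3)/3140 = (22/3)*(1/3140) = 11/4710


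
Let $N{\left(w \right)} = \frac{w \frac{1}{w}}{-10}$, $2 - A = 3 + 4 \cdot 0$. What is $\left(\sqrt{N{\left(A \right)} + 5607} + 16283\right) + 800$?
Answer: $17083 + \frac{\sqrt{560690}}{10} \approx 17158.0$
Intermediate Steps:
$A = -1$ ($A = 2 - \left(3 + 4 \cdot 0\right) = 2 - \left(3 + 0\right) = 2 - 3 = -1$)
$N{\left(w \right)} = - \frac{1}{10}$ ($N{\left(w \right)} = 1 \left(- \frac{1}{10}\right) = - \frac{1}{10}$)
$\left(\sqrt{N{\left(A \right)} + 5607} + 16283\right) + 800 = \left(\sqrt{- \frac{1}{10} + 5607} + 16283\right) + 800 = \left(\sqrt{\frac{56069}{10}} + 16283\right) + 800 = \left(\frac{\sqrt{560690}}{10} + 16283\right) + 800 = \left(16283 + \frac{\sqrt{560690}}{10}\right) + 800 = 17083 + \frac{\sqrt{560690}}{10}$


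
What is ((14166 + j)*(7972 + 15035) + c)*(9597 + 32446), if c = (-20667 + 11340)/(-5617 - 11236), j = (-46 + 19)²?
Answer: 242812711793895996/16853 ≈ 1.4408e+13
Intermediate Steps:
j = 729 (j = (-27)² = 729)
c = 9327/16853 (c = -9327/(-16853) = -9327*(-1/16853) = 9327/16853 ≈ 0.55343)
((14166 + j)*(7972 + 15035) + c)*(9597 + 32446) = ((14166 + 729)*(7972 + 15035) + 9327/16853)*(9597 + 32446) = (14895*23007 + 9327/16853)*42043 = (342689265 + 9327/16853)*42043 = (5775342192372/16853)*42043 = 242812711793895996/16853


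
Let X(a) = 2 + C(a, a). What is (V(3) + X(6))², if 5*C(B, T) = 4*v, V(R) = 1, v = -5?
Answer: 1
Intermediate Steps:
C(B, T) = -4 (C(B, T) = (4*(-5))/5 = (⅕)*(-20) = -4)
X(a) = -2 (X(a) = 2 - 4 = -2)
(V(3) + X(6))² = (1 - 2)² = (-1)² = 1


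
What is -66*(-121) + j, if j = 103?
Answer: 8089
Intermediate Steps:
-66*(-121) + j = -66*(-121) + 103 = 7986 + 103 = 8089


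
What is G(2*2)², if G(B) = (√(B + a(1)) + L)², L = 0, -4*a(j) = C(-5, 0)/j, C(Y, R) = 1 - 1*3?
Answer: 81/4 ≈ 20.250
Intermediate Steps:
C(Y, R) = -2 (C(Y, R) = 1 - 3 = -2)
a(j) = 1/(2*j) (a(j) = -(-1)/(2*j) = 1/(2*j))
G(B) = ½ + B (G(B) = (√(B + (½)/1) + 0)² = (√(B + (½)*1) + 0)² = (√(B + ½) + 0)² = (√(½ + B) + 0)² = (√(½ + B))² = ½ + B)
G(2*2)² = (½ + 2*2)² = (½ + 4)² = (9/2)² = 81/4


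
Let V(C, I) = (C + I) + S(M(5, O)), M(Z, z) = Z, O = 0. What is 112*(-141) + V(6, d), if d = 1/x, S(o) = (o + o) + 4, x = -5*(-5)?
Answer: -394299/25 ≈ -15772.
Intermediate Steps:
x = 25
S(o) = 4 + 2*o (S(o) = 2*o + 4 = 4 + 2*o)
d = 1/25 ≈ 0.040000
V(C, I) = 14 + C + I (V(C, I) = (C + I) + (4 + 2*5) = (C + I) + (4 + 10) = (C + I) + 14 = 14 + C + I)
112*(-141) + V(6, d) = 112*(-141) + (14 + 6 + 1/25) = -15792 + 501/25 = -394299/25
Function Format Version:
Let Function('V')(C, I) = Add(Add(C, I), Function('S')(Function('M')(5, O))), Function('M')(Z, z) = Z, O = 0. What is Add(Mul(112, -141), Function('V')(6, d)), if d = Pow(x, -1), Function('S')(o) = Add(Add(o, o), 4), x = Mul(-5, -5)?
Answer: Rational(-394299, 25) ≈ -15772.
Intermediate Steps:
x = 25
Function('S')(o) = Add(4, Mul(2, o)) (Function('S')(o) = Add(Mul(2, o), 4) = Add(4, Mul(2, o)))
d = Rational(1, 25) (d = Pow(25, -1) = Rational(1, 25) ≈ 0.040000)
Function('V')(C, I) = Add(14, C, I) (Function('V')(C, I) = Add(Add(C, I), Add(4, Mul(2, 5))) = Add(Add(C, I), Add(4, 10)) = Add(Add(C, I), 14) = Add(14, C, I))
Add(Mul(112, -141), Function('V')(6, d)) = Add(Mul(112, -141), Add(14, 6, Rational(1, 25))) = Add(-15792, Rational(501, 25)) = Rational(-394299, 25)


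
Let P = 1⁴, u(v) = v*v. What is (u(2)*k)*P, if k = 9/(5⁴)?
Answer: 36/625 ≈ 0.057600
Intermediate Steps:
u(v) = v²
P = 1
k = 9/625 ≈ 0.014400
(u(2)*k)*P = (2²*(9/625))*1 = (4*(9/625))*1 = (36/625)*1 = 36/625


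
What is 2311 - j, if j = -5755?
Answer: 8066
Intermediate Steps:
2311 - j = 2311 - 1*(-5755) = 2311 + 5755 = 8066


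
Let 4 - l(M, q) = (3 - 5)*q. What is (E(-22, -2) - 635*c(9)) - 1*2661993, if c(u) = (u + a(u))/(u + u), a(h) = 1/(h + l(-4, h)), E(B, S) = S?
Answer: -742785505/279 ≈ -2.6623e+6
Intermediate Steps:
l(M, q) = 4 + 2*q (l(M, q) = 4 - (3 - 5)*q = 4 - (-2)*q = 4 + 2*q)
a(h) = 1/(4 + 3*h) (a(h) = 1/(h + (4 + 2*h)) = 1/(4 + 3*h))
c(u) = (u + 1/(4 + 3*u))/(2*u) (c(u) = (u + 1/(4 + 3*u))/(u + u) = (u + 1/(4 + 3*u))/((2*u)) = (u + 1/(4 + 3*u))*(1/(2*u)) = (u + 1/(4 + 3*u))/(2*u))
(E(-22, -2) - 635*c(9)) - 1*2661993 = (-2 - 635*(1 + 9*(4 + 3*9))/(2*9*(4 + 3*9))) - 1*2661993 = (-2 - 635*(1 + 9*(4 + 27))/(2*9*(4 + 27))) - 2661993 = (-2 - 635*(1 + 9*31)/(2*9*31)) - 2661993 = (-2 - 635*(1 + 279)/(2*9*31)) - 2661993 = (-2 - 635*280/(2*9*31)) - 2661993 = (-2 - 635*140/279) - 2661993 = (-2 - 88900/279) - 2661993 = -89458/279 - 2661993 = -742785505/279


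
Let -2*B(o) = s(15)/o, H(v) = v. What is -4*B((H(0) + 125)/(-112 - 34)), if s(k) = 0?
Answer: 0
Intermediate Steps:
B(o) = 0 (B(o) = -0/o = -½*0 = 0)
-4*B((H(0) + 125)/(-112 - 34)) = -4*0 = 0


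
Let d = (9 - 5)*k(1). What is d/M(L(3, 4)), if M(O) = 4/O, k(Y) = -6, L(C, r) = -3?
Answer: 18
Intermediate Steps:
d = -24 (d = (9 - 5)*(-6) = 4*(-6) = -24)
d/M(L(3, 4)) = -24/(4/(-3)) = -24/(4*(-⅓)) = -24/(-4/3) = -24*(-¾) = 18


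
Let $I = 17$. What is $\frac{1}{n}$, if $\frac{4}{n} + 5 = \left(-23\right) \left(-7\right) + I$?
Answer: $\frac{173}{4} \approx 43.25$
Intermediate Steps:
$n = \frac{4}{173}$ ($n = \frac{4}{-5 + \left(\left(-23\right) \left(-7\right) + 17\right)} = \frac{4}{-5 + \left(161 + 17\right)} = \frac{4}{-5 + 178} = \frac{4}{173} \approx 0.023121$)
$\frac{1}{n} = \frac{1}{\frac{4}{173}} = \frac{173}{4}$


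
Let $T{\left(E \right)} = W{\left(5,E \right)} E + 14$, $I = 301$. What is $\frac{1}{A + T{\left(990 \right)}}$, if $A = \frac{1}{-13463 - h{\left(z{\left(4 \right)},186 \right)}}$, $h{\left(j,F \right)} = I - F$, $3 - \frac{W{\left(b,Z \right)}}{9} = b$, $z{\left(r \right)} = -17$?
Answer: $- \frac{13578}{241769869} \approx -5.6161 \cdot 10^{-5}$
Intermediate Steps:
$W{\left(b,Z \right)} = 27 - 9 b$
$h{\left(j,F \right)} = 301 - F$
$T{\left(E \right)} = 14 - 18 E$ ($T{\left(E \right)} = \left(27 - 45\right) E + 14 = - 18 E + 14 = 14 - 18 E$)
$A = - \frac{1}{13578}$ ($A = \frac{1}{-13463 - \left(301 - 186\right)} = \frac{1}{-13463 - 115} = \frac{1}{-13578} = - \frac{1}{13578} \approx -7.3649 \cdot 10^{-5}$)
$\frac{1}{A + T{\left(990 \right)}} = \frac{1}{- \frac{1}{13578} + \left(14 - 17820\right)} = \frac{1}{- \frac{1}{13578} - 17806} = \frac{1}{- \frac{241769869}{13578}} = - \frac{13578}{241769869}$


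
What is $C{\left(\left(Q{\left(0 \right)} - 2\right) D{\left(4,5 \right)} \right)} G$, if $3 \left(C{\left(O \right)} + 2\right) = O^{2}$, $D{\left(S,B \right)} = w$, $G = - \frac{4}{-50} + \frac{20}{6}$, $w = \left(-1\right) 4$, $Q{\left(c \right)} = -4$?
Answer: $\frac{9728}{15} \approx 648.53$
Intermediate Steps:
$w = -4$
$G = \frac{256}{75}$ ($G = \left(-4\right) \left(- \frac{1}{50}\right) + 20 \cdot \frac{1}{6} = \frac{2}{25} + \frac{10}{3} = \frac{256}{75} \approx 3.4133$)
$D{\left(S,B \right)} = -4$
$C{\left(O \right)} = -2 + \frac{O^{2}}{3}$
$C{\left(\left(Q{\left(0 \right)} - 2\right) D{\left(4,5 \right)} \right)} G = \left(-2 + \frac{\left(\left(-4 - 2\right) \left(-4\right)\right)^{2}}{3}\right) \frac{256}{75} = \left(-2 + \frac{\left(\left(-6\right) \left(-4\right)\right)^{2}}{3}\right) \frac{256}{75} = \left(-2 + \frac{24^{2}}{3}\right) \frac{256}{75} = \left(-2 + \frac{1}{3} \cdot 576\right) \frac{256}{75} = \left(-2 + 192\right) \frac{256}{75} = 190 \cdot \frac{256}{75} = \frac{9728}{15}$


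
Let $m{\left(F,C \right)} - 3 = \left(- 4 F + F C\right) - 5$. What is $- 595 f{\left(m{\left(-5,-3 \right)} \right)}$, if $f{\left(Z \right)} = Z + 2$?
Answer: $-20825$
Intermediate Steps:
$m{\left(F,C \right)} = -2 - 4 F + C F$ ($m{\left(F,C \right)} = 3 - \left(5 + 4 F - F C\right) = 3 - \left(5 + 4 F - C F\right) = -2 - 4 F + C F$)
$f{\left(Z \right)} = 2 + Z$
$- 595 f{\left(m{\left(-5,-3 \right)} \right)} = - 595 \left(2 - -33\right) = - 595 \left(2 + \left(-2 + 20 + 15\right)\right) = - 595 \left(2 + 33\right) = - 595 \cdot 35 = \left(-1\right) 20825 = -20825$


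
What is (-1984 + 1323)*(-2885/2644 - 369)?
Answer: 978521/4 ≈ 2.4463e+5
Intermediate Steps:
(-1984 + 1323)*(-2885/2644 - 369) = -661*(-2885*1/2644 - 369) = -661*(-2885/2644 - 369) = -661*(-978521/2644) = 978521/4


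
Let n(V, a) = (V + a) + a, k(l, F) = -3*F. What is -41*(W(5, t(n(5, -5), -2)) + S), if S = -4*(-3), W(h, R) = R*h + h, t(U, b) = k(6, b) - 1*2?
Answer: -1517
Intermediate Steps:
n(V, a) = V + 2*a
t(U, b) = -2 - 3*b (t(U, b) = -3*b - 1*2 = -3*b - 2 = -2 - 3*b)
W(h, R) = h + R*h
S = 12
-41*(W(5, t(n(5, -5), -2)) + S) = -41*(5*(1 + (-2 - 3*(-2))) + 12) = -41*(5*(1 + (-2 + 6)) + 12) = -41*(5*(1 + 4) + 12) = -41*(5*5 + 12) = -41*(25 + 12) = -41*37 = -1517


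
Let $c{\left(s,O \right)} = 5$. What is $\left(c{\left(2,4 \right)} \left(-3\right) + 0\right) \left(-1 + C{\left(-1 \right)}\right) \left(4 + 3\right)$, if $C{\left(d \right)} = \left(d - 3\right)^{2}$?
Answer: $-1575$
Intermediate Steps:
$C{\left(d \right)} = \left(-3 + d\right)^{2}$
$\left(c{\left(2,4 \right)} \left(-3\right) + 0\right) \left(-1 + C{\left(-1 \right)}\right) \left(4 + 3\right) = \left(5 \left(-3\right) + 0\right) \left(-1 + \left(-3 - 1\right)^{2}\right) \left(4 + 3\right) = \left(-15 + 0\right) \left(-1 + \left(-4\right)^{2}\right) 7 = - 15 \left(-1 + 16\right) 7 = - 15 \cdot 15 \cdot 7 = \left(-15\right) 105 = -1575$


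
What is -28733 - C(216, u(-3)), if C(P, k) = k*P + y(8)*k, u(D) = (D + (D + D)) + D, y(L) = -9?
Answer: -26249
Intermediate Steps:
u(D) = 4*D (u(D) = (D + 2*D) + D = 3*D + D = 4*D)
C(P, k) = -9*k + P*k (C(P, k) = k*P - 9*k = P*k - 9*k = -9*k + P*k)
-28733 - C(216, u(-3)) = -28733 - 4*(-3)*(-9 + 216) = -28733 - (-12)*207 = -28733 - 1*(-2484) = -28733 + 2484 = -26249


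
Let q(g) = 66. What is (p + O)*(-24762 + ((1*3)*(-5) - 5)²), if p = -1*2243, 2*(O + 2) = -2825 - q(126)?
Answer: 89907961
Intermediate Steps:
O = -2895/2 (O = -2 + (-2825 - 1*66)/2 = -2 + (-2825 - 66)/2 = -2 + (½)*(-2891) = -2 - 2891/2 = -2895/2 ≈ -1447.5)
p = -2243
(p + O)*(-24762 + ((1*3)*(-5) - 5)²) = (-2243 - 2895/2)*(-24762 + ((1*3)*(-5) - 5)²) = -7381*(-24762 + (3*(-5) - 5)²)/2 = -7381*(-24762 + (-15 - 5)²)/2 = -7381*(-24762 + (-20)²)/2 = -7381*(-24762 + 400)/2 = -7381/2*(-24362) = 89907961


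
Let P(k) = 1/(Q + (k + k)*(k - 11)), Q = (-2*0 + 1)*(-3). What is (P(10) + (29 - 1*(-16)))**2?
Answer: 1069156/529 ≈ 2021.1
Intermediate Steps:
Q = -3 (Q = (0 + 1)*(-3) = 1*(-3) = -3)
P(k) = 1/(-3 + 2*k*(-11 + k)) (P(k) = 1/(-3 + (k + k)*(k - 11)) = 1/(-3 + (2*k)*(-11 + k)) = 1/(-3 + 2*k*(-11 + k)))
(P(10) + (29 - 1*(-16)))**2 = (1/(-3 - 22*10 + 2*10**2) + (29 - 1*(-16)))**2 = (1/(-3 - 220 + 2*100) + (29 + 16))**2 = (1/(-3 - 220 + 200) + 45)**2 = (1/(-23) + 45)**2 = (-1/23 + 45)**2 = (1034/23)**2 = 1069156/529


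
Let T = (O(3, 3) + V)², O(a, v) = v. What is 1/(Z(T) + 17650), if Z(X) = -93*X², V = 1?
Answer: -1/6158 ≈ -0.00016239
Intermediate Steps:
T = 16 (T = (3 + 1)² = 4² = 16)
1/(Z(T) + 17650) = 1/(-93*16² + 17650) = 1/(-93*256 + 17650) = 1/(-23808 + 17650) = 1/(-6158) = -1/6158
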